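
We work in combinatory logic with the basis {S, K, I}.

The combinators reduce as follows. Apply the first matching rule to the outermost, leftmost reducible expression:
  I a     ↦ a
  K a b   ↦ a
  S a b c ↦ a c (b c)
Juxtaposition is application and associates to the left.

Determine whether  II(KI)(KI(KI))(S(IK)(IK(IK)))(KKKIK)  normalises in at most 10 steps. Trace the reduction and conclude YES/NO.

Answer: YES — reaches normal form I in 9 ≤ 10 steps

Working:
  start: II(KI)(KI(KI))(S(IK)(IK(IK)))(KKKIK)
  step 1: I(KI)(KI(KI))(S(IK)(IK(IK)))(KKKIK)
  step 2: KI(KI(KI))(S(IK)(IK(IK)))(KKKIK)
  step 3: I(S(IK)(IK(IK)))(KKKIK)
  step 4: S(IK)(IK(IK))(KKKIK)
  step 5: IK(KKKIK)(IK(IK)(KKKIK))
  step 6: K(KKKIK)(IK(IK)(KKKIK))
  step 7: KKKIK
  step 8: KIK
  step 9: I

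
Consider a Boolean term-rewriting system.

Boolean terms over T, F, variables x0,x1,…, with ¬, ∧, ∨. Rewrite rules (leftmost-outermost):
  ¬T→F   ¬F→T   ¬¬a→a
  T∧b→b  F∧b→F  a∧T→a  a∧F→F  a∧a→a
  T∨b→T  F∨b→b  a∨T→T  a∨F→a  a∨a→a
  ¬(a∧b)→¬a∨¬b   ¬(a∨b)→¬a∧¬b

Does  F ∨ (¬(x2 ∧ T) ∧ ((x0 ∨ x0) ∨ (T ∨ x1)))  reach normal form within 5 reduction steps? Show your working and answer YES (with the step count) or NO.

  start: F ∨ (¬(x2 ∧ T) ∧ ((x0 ∨ x0) ∨ (T ∨ x1)))
  step 1: ¬(x2 ∧ T) ∧ ((x0 ∨ x0) ∨ (T ∨ x1))
  step 2: (¬x2 ∨ ¬T) ∧ ((x0 ∨ x0) ∨ (T ∨ x1))
  step 3: (¬x2 ∨ F) ∧ ((x0 ∨ x0) ∨ (T ∨ x1))
  step 4: ¬x2 ∧ ((x0 ∨ x0) ∨ (T ∨ x1))
  step 5: ¬x2 ∧ (x0 ∨ (T ∨ x1))

Answer: NO — after 5 steps the term is ¬x2 ∧ (x0 ∨ (T ∨ x1)), not yet normal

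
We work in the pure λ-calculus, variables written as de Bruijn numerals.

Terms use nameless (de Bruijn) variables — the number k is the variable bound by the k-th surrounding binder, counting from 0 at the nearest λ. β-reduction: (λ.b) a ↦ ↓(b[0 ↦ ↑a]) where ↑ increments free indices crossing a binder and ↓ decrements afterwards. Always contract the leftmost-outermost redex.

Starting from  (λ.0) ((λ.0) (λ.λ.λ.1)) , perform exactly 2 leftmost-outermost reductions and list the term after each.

  start: (λ.0) ((λ.0) (λ.λ.λ.1))
  [1] (λ.0) (λ.λ.λ.1)
  [2] λ.λ.λ.1

Answer: after 2 steps: λ.λ.λ.1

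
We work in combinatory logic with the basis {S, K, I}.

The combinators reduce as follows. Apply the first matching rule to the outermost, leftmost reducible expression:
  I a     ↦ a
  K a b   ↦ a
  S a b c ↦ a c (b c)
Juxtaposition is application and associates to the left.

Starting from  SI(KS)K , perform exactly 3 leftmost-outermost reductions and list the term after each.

Answer: after 3 steps: KS

Reduction:
  start: SI(KS)K
  →1  IK(KSK)
  →2  K(KSK)
  →3  KS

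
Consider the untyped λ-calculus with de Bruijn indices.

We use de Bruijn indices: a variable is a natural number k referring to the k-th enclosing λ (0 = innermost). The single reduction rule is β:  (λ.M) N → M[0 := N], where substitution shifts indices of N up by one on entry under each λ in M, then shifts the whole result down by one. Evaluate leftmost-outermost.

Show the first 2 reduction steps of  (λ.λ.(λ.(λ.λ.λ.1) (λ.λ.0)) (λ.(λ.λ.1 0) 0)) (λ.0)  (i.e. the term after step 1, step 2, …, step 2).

  start: (λ.λ.(λ.(λ.λ.λ.1) (λ.λ.0)) (λ.(λ.λ.1 0) 0)) (λ.0)
  →1  λ.(λ.(λ.λ.λ.1) (λ.λ.0)) (λ.(λ.λ.1 0) 0)
  →2  λ.(λ.λ.λ.1) (λ.λ.0)

Answer: after 2 steps: λ.(λ.λ.λ.1) (λ.λ.0)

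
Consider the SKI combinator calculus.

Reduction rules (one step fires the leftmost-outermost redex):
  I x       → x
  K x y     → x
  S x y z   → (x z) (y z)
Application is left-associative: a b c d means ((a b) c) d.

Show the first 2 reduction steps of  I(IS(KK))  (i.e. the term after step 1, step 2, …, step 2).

  start: I(IS(KK))
  [1] IS(KK)
  [2] S(KK)

Answer: after 2 steps: S(KK)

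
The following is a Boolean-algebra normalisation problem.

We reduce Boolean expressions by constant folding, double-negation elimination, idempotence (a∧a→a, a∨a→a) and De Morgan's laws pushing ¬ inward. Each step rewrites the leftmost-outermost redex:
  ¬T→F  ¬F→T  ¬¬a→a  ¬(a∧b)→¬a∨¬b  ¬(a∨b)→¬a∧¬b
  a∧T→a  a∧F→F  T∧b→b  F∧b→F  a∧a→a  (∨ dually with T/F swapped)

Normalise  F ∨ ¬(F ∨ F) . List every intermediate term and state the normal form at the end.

Answer: normal form = T  (in 4 steps)

Working:
  start: F ∨ ¬(F ∨ F)
  [1] ¬(F ∨ F)
  [2] ¬F ∧ ¬F
  [3] ¬F
  [4] T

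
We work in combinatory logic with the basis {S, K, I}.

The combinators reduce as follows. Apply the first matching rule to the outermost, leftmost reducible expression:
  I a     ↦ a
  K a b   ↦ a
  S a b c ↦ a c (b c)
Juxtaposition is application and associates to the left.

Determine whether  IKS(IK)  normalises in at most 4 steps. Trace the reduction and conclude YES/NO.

  start: IKS(IK)
  [1] KS(IK)
  [2] S

Answer: YES — reaches normal form S in 2 ≤ 4 steps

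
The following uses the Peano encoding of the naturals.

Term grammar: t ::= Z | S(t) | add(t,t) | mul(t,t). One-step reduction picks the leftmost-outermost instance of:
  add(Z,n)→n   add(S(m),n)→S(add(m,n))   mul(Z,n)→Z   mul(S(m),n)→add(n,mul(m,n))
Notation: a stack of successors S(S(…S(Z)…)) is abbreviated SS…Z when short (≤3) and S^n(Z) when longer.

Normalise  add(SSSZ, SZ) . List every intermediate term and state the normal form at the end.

  start: add(SSSZ, SZ)
  [1] S(add(SSZ, SZ))
  [2] S(S(add(SZ, SZ)))
  [3] S(S(S(add(Z, SZ))))
  [4] S^4(Z)

Answer: normal form = S^4(Z)  (in 4 steps)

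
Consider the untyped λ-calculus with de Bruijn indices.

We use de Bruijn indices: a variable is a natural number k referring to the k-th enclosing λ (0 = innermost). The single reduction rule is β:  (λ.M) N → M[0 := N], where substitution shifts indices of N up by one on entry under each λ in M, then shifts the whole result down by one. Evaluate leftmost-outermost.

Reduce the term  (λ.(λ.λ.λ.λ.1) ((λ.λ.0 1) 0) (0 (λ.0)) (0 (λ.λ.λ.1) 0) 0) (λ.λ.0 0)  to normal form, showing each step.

  start: (λ.(λ.λ.λ.λ.1) ((λ.λ.0 1) 0) (0 (λ.0)) (0 (λ.λ.λ.1) 0) 0) (λ.λ.0 0)
  →1  (λ.λ.λ.λ.1) ((λ.λ.0 1) (λ.λ.0 0)) ((λ.λ.0 0) (λ.0)) ((λ.λ.0 0) (λ.λ.λ.1) (λ.λ.0 0)) (λ.λ.0 0)
  →2  (λ.λ.λ.1) ((λ.λ.0 0) (λ.0)) ((λ.λ.0 0) (λ.λ.λ.1) (λ.λ.0 0)) (λ.λ.0 0)
  →3  (λ.λ.1) ((λ.λ.0 0) (λ.λ.λ.1) (λ.λ.0 0)) (λ.λ.0 0)
  →4  (λ.(λ.λ.0 0) (λ.λ.λ.1) (λ.λ.0 0)) (λ.λ.0 0)
  →5  (λ.λ.0 0) (λ.λ.λ.1) (λ.λ.0 0)
  →6  (λ.0 0) (λ.λ.0 0)
  →7  (λ.λ.0 0) (λ.λ.0 0)
  →8  λ.0 0

Answer: normal form = λ.0 0  (in 8 steps)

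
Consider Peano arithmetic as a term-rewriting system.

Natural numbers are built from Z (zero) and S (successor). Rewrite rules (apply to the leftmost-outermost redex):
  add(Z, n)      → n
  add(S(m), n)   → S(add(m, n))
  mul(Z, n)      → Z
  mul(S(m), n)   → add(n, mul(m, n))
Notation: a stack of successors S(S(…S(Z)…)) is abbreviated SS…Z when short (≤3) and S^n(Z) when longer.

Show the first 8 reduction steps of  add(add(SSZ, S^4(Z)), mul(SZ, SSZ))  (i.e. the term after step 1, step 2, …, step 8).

Answer: after 8 steps: S(S(S(S(S(add(SZ, mul(SZ, SSZ)))))))

Reduction:
  start: add(add(SSZ, S^4(Z)), mul(SZ, SSZ))
  step 1: add(S(add(SZ, S^4(Z))), mul(SZ, SSZ))
  step 2: S(add(add(SZ, S^4(Z)), mul(SZ, SSZ)))
  step 3: S(add(S(add(Z, S^4(Z))), mul(SZ, SSZ)))
  step 4: S(S(add(add(Z, S^4(Z)), mul(SZ, SSZ))))
  step 5: S(S(add(S^4(Z), mul(SZ, SSZ))))
  step 6: S(S(S(add(SSSZ, mul(SZ, SSZ)))))
  step 7: S(S(S(S(add(SSZ, mul(SZ, SSZ))))))
  step 8: S(S(S(S(S(add(SZ, mul(SZ, SSZ)))))))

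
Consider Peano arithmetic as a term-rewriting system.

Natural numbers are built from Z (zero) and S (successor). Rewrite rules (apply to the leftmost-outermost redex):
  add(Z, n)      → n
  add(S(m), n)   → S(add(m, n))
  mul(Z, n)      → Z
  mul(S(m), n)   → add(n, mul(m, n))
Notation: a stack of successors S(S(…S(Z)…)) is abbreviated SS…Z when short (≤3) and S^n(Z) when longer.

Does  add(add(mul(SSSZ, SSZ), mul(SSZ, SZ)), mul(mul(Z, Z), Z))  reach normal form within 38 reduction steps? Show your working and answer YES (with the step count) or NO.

Answer: YES — reaches normal form S^8(Z) in 38 ≤ 38 steps

Working:
  start: add(add(mul(SSSZ, SSZ), mul(SSZ, SZ)), mul(mul(Z, Z), Z))
  →1  add(add(add(SSZ, mul(SSZ, SSZ)), mul(SSZ, SZ)), mul(mul(Z, Z), Z))
  →2  add(add(S(add(SZ, mul(SSZ, SSZ))), mul(SSZ, SZ)), mul(mul(Z, Z), Z))
  →3  add(S(add(add(SZ, mul(SSZ, SSZ)), mul(SSZ, SZ))), mul(mul(Z, Z), Z))
  →4  S(add(add(add(SZ, mul(SSZ, SSZ)), mul(SSZ, SZ)), mul(mul(Z, Z), Z)))
  →5  S(add(add(S(add(Z, mul(SSZ, SSZ))), mul(SSZ, SZ)), mul(mul(Z, Z), Z)))
  →6  S(add(S(add(add(Z, mul(SSZ, SSZ)), mul(SSZ, SZ))), mul(mul(Z, Z), Z)))
  →7  S(S(add(add(add(Z, mul(SSZ, SSZ)), mul(SSZ, SZ)), mul(mul(Z, Z), Z))))
  →8  S(S(add(add(mul(SSZ, SSZ), mul(SSZ, SZ)), mul(mul(Z, Z), Z))))
  →9  S(S(add(add(add(SSZ, mul(SZ, SSZ)), mul(SSZ, SZ)), mul(mul(Z, Z), Z))))
  →10  S(S(add(add(S(add(SZ, mul(SZ, SSZ))), mul(SSZ, SZ)), mul(mul(Z, Z), Z))))
  →11  S(S(add(S(add(add(SZ, mul(SZ, SSZ)), mul(SSZ, SZ))), mul(mul(Z, Z), Z))))
  →12  S(S(S(add(add(add(SZ, mul(SZ, SSZ)), mul(SSZ, SZ)), mul(mul(Z, Z), Z)))))
  →13  S(S(S(add(add(S(add(Z, mul(SZ, SSZ))), mul(SSZ, SZ)), mul(mul(Z, Z), Z)))))
  →14  S(S(S(add(S(add(add(Z, mul(SZ, SSZ)), mul(SSZ, SZ))), mul(mul(Z, Z), Z)))))
  →15  S(S(S(S(add(add(add(Z, mul(SZ, SSZ)), mul(SSZ, SZ)), mul(mul(Z, Z), Z))))))
  →16  S(S(S(S(add(add(mul(SZ, SSZ), mul(SSZ, SZ)), mul(mul(Z, Z), Z))))))
  →17  S(S(S(S(add(add(add(SSZ, mul(Z, SSZ)), mul(SSZ, SZ)), mul(mul(Z, Z), Z))))))
  →18  S(S(S(S(add(add(S(add(SZ, mul(Z, SSZ))), mul(SSZ, SZ)), mul(mul(Z, Z), Z))))))
  →19  S(S(S(S(add(S(add(add(SZ, mul(Z, SSZ)), mul(SSZ, SZ))), mul(mul(Z, Z), Z))))))
  →20  S(S(S(S(S(add(add(add(SZ, mul(Z, SSZ)), mul(SSZ, SZ)), mul(mul(Z, Z), Z)))))))
  →21  S(S(S(S(S(add(add(S(add(Z, mul(Z, SSZ))), mul(SSZ, SZ)), mul(mul(Z, Z), Z)))))))
  →22  S(S(S(S(S(add(S(add(add(Z, mul(Z, SSZ)), mul(SSZ, SZ))), mul(mul(Z, Z), Z)))))))
  →23  S(S(S(S(S(S(add(add(add(Z, mul(Z, SSZ)), mul(SSZ, SZ)), mul(mul(Z, Z), Z))))))))
  →24  S(S(S(S(S(S(add(add(mul(Z, SSZ), mul(SSZ, SZ)), mul(mul(Z, Z), Z))))))))
  →25  S(S(S(S(S(S(add(add(Z, mul(SSZ, SZ)), mul(mul(Z, Z), Z))))))))
  →26  S(S(S(S(S(S(add(mul(SSZ, SZ), mul(mul(Z, Z), Z))))))))
  →27  S(S(S(S(S(S(add(add(SZ, mul(SZ, SZ)), mul(mul(Z, Z), Z))))))))
  →28  S(S(S(S(S(S(add(S(add(Z, mul(SZ, SZ))), mul(mul(Z, Z), Z))))))))
  →29  S(S(S(S(S(S(S(add(add(Z, mul(SZ, SZ)), mul(mul(Z, Z), Z)))))))))
  →30  S(S(S(S(S(S(S(add(mul(SZ, SZ), mul(mul(Z, Z), Z)))))))))
  →31  S(S(S(S(S(S(S(add(add(SZ, mul(Z, SZ)), mul(mul(Z, Z), Z)))))))))
  →32  S(S(S(S(S(S(S(add(S(add(Z, mul(Z, SZ))), mul(mul(Z, Z), Z)))))))))
  →33  S(S(S(S(S(S(S(S(add(add(Z, mul(Z, SZ)), mul(mul(Z, Z), Z))))))))))
  →34  S(S(S(S(S(S(S(S(add(mul(Z, SZ), mul(mul(Z, Z), Z))))))))))
  →35  S(S(S(S(S(S(S(S(add(Z, mul(mul(Z, Z), Z))))))))))
  →36  S(S(S(S(S(S(S(S(mul(mul(Z, Z), Z)))))))))
  →37  S(S(S(S(S(S(S(S(mul(Z, Z)))))))))
  →38  S^8(Z)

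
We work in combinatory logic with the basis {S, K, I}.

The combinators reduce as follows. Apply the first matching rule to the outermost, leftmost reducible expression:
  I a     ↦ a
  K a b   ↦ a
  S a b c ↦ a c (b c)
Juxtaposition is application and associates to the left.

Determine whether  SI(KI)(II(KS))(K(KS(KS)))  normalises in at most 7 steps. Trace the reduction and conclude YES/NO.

  start: SI(KI)(II(KS))(K(KS(KS)))
  [1] I(II(KS))(KI(II(KS)))(K(KS(KS)))
  [2] II(KS)(KI(II(KS)))(K(KS(KS)))
  [3] I(KS)(KI(II(KS)))(K(KS(KS)))
  [4] KS(KI(II(KS)))(K(KS(KS)))
  [5] S(K(KS(KS)))
  [6] S(KS)

Answer: YES — reaches normal form S(KS) in 6 ≤ 7 steps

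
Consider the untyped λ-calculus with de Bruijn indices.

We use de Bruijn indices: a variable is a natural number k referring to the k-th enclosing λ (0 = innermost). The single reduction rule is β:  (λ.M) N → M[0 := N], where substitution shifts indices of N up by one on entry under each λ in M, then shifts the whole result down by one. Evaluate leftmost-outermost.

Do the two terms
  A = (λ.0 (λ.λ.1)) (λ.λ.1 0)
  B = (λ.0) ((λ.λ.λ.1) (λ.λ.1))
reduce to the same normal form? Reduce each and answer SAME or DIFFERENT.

Term A:
  start: (λ.0 (λ.λ.1)) (λ.λ.1 0)
  [1] (λ.λ.1 0) (λ.λ.1)
  [2] λ.(λ.λ.1) 0
  [3] λ.λ.1

Term B:
  start: (λ.0) ((λ.λ.λ.1) (λ.λ.1))
  [1] (λ.λ.λ.1) (λ.λ.1)
  [2] λ.λ.1

Answer: SAME — A ⇓ λ.λ.1, B ⇓ λ.λ.1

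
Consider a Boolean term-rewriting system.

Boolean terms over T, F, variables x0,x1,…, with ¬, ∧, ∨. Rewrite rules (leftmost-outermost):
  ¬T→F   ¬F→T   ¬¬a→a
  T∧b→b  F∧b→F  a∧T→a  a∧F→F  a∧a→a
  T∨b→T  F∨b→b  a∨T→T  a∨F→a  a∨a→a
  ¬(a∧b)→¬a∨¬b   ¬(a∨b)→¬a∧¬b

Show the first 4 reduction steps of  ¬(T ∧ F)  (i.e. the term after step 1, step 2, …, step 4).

Answer: after 4 steps: T

Working:
  start: ¬(T ∧ F)
  →1  ¬T ∨ ¬F
  →2  F ∨ ¬F
  →3  ¬F
  →4  T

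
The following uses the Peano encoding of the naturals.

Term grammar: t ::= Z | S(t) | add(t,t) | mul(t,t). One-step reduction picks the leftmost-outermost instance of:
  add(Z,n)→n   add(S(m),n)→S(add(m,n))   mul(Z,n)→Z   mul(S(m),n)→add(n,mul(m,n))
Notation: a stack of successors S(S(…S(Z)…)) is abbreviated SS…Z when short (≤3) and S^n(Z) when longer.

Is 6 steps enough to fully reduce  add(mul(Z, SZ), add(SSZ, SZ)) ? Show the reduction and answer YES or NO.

Answer: YES — reaches normal form SSSZ in 5 ≤ 6 steps

Derivation:
  start: add(mul(Z, SZ), add(SSZ, SZ))
  step 1: add(Z, add(SSZ, SZ))
  step 2: add(SSZ, SZ)
  step 3: S(add(SZ, SZ))
  step 4: S(S(add(Z, SZ)))
  step 5: SSSZ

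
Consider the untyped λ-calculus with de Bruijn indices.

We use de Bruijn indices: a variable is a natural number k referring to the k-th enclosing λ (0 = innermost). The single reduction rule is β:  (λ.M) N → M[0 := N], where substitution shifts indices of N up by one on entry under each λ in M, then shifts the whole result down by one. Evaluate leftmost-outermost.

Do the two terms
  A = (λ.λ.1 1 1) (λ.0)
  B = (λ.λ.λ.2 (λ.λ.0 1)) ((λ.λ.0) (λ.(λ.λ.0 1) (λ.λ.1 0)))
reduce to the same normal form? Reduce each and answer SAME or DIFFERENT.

Term A:
  start: (λ.λ.1 1 1) (λ.0)
  step 1: λ.(λ.0) (λ.0) (λ.0)
  step 2: λ.(λ.0) (λ.0)
  step 3: λ.λ.0

Term B:
  start: (λ.λ.λ.2 (λ.λ.0 1)) ((λ.λ.0) (λ.(λ.λ.0 1) (λ.λ.1 0)))
  step 1: λ.λ.(λ.λ.0) (λ.(λ.λ.0 1) (λ.λ.1 0)) (λ.λ.0 1)
  step 2: λ.λ.(λ.0) (λ.λ.0 1)
  step 3: λ.λ.λ.λ.0 1

Answer: DIFFERENT — A ⇓ λ.λ.0, B ⇓ λ.λ.λ.λ.0 1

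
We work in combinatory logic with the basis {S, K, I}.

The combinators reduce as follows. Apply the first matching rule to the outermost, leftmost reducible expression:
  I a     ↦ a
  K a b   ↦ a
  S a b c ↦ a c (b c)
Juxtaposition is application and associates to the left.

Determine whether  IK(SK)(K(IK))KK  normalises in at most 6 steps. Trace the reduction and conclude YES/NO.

  start: IK(SK)(K(IK))KK
  [1] K(SK)(K(IK))KK
  [2] SKKK
  [3] KK(KK)
  [4] K

Answer: YES — reaches normal form K in 4 ≤ 6 steps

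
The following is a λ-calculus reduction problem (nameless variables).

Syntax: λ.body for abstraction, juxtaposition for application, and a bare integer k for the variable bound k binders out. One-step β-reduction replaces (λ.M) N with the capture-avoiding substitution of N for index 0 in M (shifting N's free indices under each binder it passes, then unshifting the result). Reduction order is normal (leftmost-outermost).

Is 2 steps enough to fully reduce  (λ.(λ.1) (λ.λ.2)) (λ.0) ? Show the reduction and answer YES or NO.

  start: (λ.(λ.1) (λ.λ.2)) (λ.0)
  →1  (λ.λ.0) (λ.λ.λ.0)
  →2  λ.0

Answer: YES — reaches normal form λ.0 in 2 ≤ 2 steps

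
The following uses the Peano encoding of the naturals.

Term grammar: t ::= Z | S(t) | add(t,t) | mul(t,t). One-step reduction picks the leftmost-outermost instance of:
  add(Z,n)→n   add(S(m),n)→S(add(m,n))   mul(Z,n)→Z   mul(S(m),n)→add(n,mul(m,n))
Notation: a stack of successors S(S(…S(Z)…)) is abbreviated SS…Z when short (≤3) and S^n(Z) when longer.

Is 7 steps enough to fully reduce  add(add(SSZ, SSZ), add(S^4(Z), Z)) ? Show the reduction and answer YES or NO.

Answer: NO — after 7 steps the term is S(S(S(S(add(Z, add(S^4(Z), Z)))))), not yet normal

Derivation:
  start: add(add(SSZ, SSZ), add(S^4(Z), Z))
  →1  add(S(add(SZ, SSZ)), add(S^4(Z), Z))
  →2  S(add(add(SZ, SSZ), add(S^4(Z), Z)))
  →3  S(add(S(add(Z, SSZ)), add(S^4(Z), Z)))
  →4  S(S(add(add(Z, SSZ), add(S^4(Z), Z))))
  →5  S(S(add(SSZ, add(S^4(Z), Z))))
  →6  S(S(S(add(SZ, add(S^4(Z), Z)))))
  →7  S(S(S(S(add(Z, add(S^4(Z), Z))))))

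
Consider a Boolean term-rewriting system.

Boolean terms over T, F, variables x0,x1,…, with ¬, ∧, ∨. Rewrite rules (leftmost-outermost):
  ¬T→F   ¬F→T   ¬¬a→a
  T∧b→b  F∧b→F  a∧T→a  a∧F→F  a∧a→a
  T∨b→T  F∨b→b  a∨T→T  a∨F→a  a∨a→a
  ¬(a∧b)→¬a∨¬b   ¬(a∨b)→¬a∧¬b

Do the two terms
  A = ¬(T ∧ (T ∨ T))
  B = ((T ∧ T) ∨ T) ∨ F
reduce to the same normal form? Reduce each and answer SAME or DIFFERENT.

Answer: DIFFERENT — A ⇓ F, B ⇓ T

Reduction:
Term A:
  start: ¬(T ∧ (T ∨ T))
  step 1: ¬T ∨ ¬(T ∨ T)
  step 2: F ∨ ¬(T ∨ T)
  step 3: ¬(T ∨ T)
  step 4: ¬T ∧ ¬T
  step 5: ¬T
  step 6: F

Term B:
  start: ((T ∧ T) ∨ T) ∨ F
  step 1: (T ∧ T) ∨ T
  step 2: T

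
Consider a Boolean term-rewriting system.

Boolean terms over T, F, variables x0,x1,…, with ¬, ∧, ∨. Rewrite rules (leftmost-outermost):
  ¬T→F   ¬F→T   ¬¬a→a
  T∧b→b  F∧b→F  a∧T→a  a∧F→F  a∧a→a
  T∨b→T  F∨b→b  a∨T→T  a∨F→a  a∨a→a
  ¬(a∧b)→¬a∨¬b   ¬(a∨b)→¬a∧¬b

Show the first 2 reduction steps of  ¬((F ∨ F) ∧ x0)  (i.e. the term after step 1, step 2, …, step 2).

  start: ¬((F ∨ F) ∧ x0)
  [1] ¬(F ∨ F) ∨ ¬x0
  [2] (¬F ∧ ¬F) ∨ ¬x0

Answer: after 2 steps: (¬F ∧ ¬F) ∨ ¬x0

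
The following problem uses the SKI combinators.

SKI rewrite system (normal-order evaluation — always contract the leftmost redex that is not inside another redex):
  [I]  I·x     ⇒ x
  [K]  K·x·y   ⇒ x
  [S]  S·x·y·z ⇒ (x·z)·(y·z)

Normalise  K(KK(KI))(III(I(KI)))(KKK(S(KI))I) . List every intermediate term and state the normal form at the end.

Answer: normal form = K(S(KI))  (in 4 steps)

Reduction:
  start: K(KK(KI))(III(I(KI)))(KKK(S(KI))I)
  step 1: KK(KI)(KKK(S(KI))I)
  step 2: K(KKK(S(KI))I)
  step 3: K(K(S(KI))I)
  step 4: K(S(KI))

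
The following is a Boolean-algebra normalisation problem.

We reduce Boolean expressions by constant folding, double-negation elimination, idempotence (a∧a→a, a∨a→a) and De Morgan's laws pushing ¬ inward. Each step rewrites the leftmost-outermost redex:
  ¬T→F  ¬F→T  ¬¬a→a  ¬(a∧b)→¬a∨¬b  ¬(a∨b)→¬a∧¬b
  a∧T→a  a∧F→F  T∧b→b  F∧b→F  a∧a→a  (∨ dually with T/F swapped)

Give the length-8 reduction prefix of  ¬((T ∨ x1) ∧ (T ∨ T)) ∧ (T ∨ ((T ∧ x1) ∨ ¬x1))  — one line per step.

  start: ¬((T ∨ x1) ∧ (T ∨ T)) ∧ (T ∨ ((T ∧ x1) ∨ ¬x1))
  step 1: (¬(T ∨ x1) ∨ ¬(T ∨ T)) ∧ (T ∨ ((T ∧ x1) ∨ ¬x1))
  step 2: ((¬T ∧ ¬x1) ∨ ¬(T ∨ T)) ∧ (T ∨ ((T ∧ x1) ∨ ¬x1))
  step 3: ((F ∧ ¬x1) ∨ ¬(T ∨ T)) ∧ (T ∨ ((T ∧ x1) ∨ ¬x1))
  step 4: (F ∨ ¬(T ∨ T)) ∧ (T ∨ ((T ∧ x1) ∨ ¬x1))
  step 5: ¬(T ∨ T) ∧ (T ∨ ((T ∧ x1) ∨ ¬x1))
  step 6: (¬T ∧ ¬T) ∧ (T ∨ ((T ∧ x1) ∨ ¬x1))
  step 7: ¬T ∧ (T ∨ ((T ∧ x1) ∨ ¬x1))
  step 8: F ∧ (T ∨ ((T ∧ x1) ∨ ¬x1))

Answer: after 8 steps: F ∧ (T ∨ ((T ∧ x1) ∨ ¬x1))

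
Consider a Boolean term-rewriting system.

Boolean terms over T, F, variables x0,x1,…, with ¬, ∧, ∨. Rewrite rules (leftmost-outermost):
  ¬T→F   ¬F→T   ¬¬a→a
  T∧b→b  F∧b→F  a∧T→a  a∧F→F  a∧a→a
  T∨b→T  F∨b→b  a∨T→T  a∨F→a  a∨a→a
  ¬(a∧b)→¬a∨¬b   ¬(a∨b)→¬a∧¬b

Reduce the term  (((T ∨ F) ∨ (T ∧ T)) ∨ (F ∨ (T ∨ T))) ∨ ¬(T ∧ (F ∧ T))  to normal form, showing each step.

Answer: normal form = T  (in 4 steps)

Working:
  start: (((T ∨ F) ∨ (T ∧ T)) ∨ (F ∨ (T ∨ T))) ∨ ¬(T ∧ (F ∧ T))
  →1  ((T ∨ (T ∧ T)) ∨ (F ∨ (T ∨ T))) ∨ ¬(T ∧ (F ∧ T))
  →2  (T ∨ (F ∨ (T ∨ T))) ∨ ¬(T ∧ (F ∧ T))
  →3  T ∨ ¬(T ∧ (F ∧ T))
  →4  T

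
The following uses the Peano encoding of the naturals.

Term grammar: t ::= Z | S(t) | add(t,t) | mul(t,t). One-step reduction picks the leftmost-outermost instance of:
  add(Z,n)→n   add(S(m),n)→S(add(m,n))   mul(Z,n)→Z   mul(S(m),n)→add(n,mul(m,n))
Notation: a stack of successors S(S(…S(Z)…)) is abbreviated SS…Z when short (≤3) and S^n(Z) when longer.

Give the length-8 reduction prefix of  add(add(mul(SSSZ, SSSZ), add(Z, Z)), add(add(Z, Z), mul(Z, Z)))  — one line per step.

  start: add(add(mul(SSSZ, SSSZ), add(Z, Z)), add(add(Z, Z), mul(Z, Z)))
  [1] add(add(add(SSSZ, mul(SSZ, SSSZ)), add(Z, Z)), add(add(Z, Z), mul(Z, Z)))
  [2] add(add(S(add(SSZ, mul(SSZ, SSSZ))), add(Z, Z)), add(add(Z, Z), mul(Z, Z)))
  [3] add(S(add(add(SSZ, mul(SSZ, SSSZ)), add(Z, Z))), add(add(Z, Z), mul(Z, Z)))
  [4] S(add(add(add(SSZ, mul(SSZ, SSSZ)), add(Z, Z)), add(add(Z, Z), mul(Z, Z))))
  [5] S(add(add(S(add(SZ, mul(SSZ, SSSZ))), add(Z, Z)), add(add(Z, Z), mul(Z, Z))))
  [6] S(add(S(add(add(SZ, mul(SSZ, SSSZ)), add(Z, Z))), add(add(Z, Z), mul(Z, Z))))
  [7] S(S(add(add(add(SZ, mul(SSZ, SSSZ)), add(Z, Z)), add(add(Z, Z), mul(Z, Z)))))
  [8] S(S(add(add(S(add(Z, mul(SSZ, SSSZ))), add(Z, Z)), add(add(Z, Z), mul(Z, Z)))))

Answer: after 8 steps: S(S(add(add(S(add(Z, mul(SSZ, SSSZ))), add(Z, Z)), add(add(Z, Z), mul(Z, Z)))))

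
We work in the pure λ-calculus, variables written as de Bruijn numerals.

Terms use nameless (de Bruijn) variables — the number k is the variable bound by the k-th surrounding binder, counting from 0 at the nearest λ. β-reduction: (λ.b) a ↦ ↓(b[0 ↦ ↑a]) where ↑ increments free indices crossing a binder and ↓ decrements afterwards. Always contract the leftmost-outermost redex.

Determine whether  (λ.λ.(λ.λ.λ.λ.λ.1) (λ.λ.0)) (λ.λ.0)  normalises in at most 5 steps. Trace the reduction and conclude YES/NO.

  start: (λ.λ.(λ.λ.λ.λ.λ.1) (λ.λ.0)) (λ.λ.0)
  →1  λ.(λ.λ.λ.λ.λ.1) (λ.λ.0)
  →2  λ.λ.λ.λ.λ.1

Answer: YES — reaches normal form λ.λ.λ.λ.λ.1 in 2 ≤ 5 steps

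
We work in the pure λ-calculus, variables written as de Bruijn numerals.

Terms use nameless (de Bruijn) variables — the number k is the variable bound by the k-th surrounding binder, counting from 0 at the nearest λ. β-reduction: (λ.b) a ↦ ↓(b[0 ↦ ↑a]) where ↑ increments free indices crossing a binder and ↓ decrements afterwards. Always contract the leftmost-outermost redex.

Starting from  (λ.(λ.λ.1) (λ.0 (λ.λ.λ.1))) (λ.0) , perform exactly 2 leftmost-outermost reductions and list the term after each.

  start: (λ.(λ.λ.1) (λ.0 (λ.λ.λ.1))) (λ.0)
  →1  (λ.λ.1) (λ.0 (λ.λ.λ.1))
  →2  λ.λ.0 (λ.λ.λ.1)

Answer: after 2 steps: λ.λ.0 (λ.λ.λ.1)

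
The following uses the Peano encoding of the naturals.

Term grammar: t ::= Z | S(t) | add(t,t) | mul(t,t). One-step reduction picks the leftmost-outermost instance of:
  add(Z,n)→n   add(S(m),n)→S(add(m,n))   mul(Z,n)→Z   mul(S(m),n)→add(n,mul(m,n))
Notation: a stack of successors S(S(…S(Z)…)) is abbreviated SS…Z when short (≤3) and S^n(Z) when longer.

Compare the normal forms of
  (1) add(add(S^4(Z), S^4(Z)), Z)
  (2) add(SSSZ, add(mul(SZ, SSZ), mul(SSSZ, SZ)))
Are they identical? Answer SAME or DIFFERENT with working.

Answer: SAME — A ⇓ S^8(Z), B ⇓ S^8(Z)

Reduction:
Term A:
  start: add(add(S^4(Z), S^4(Z)), Z)
  step 1: add(S(add(SSSZ, S^4(Z))), Z)
  step 2: S(add(add(SSSZ, S^4(Z)), Z))
  step 3: S(add(S(add(SSZ, S^4(Z))), Z))
  step 4: S(S(add(add(SSZ, S^4(Z)), Z)))
  step 5: S(S(add(S(add(SZ, S^4(Z))), Z)))
  step 6: S(S(S(add(add(SZ, S^4(Z)), Z))))
  step 7: S(S(S(add(S(add(Z, S^4(Z))), Z))))
  step 8: S(S(S(S(add(add(Z, S^4(Z)), Z)))))
  step 9: S(S(S(S(add(S^4(Z), Z)))))
  step 10: S(S(S(S(S(add(SSSZ, Z))))))
  step 11: S(S(S(S(S(S(add(SSZ, Z)))))))
  step 12: S(S(S(S(S(S(S(add(SZ, Z))))))))
  step 13: S(S(S(S(S(S(S(S(add(Z, Z)))))))))
  step 14: S^8(Z)

Term B:
  start: add(SSSZ, add(mul(SZ, SSZ), mul(SSSZ, SZ)))
  step 1: S(add(SSZ, add(mul(SZ, SSZ), mul(SSSZ, SZ))))
  step 2: S(S(add(SZ, add(mul(SZ, SSZ), mul(SSSZ, SZ)))))
  step 3: S(S(S(add(Z, add(mul(SZ, SSZ), mul(SSSZ, SZ))))))
  step 4: S(S(S(add(mul(SZ, SSZ), mul(SSSZ, SZ)))))
  step 5: S(S(S(add(add(SSZ, mul(Z, SSZ)), mul(SSSZ, SZ)))))
  step 6: S(S(S(add(S(add(SZ, mul(Z, SSZ))), mul(SSSZ, SZ)))))
  step 7: S(S(S(S(add(add(SZ, mul(Z, SSZ)), mul(SSSZ, SZ))))))
  step 8: S(S(S(S(add(S(add(Z, mul(Z, SSZ))), mul(SSSZ, SZ))))))
  step 9: S(S(S(S(S(add(add(Z, mul(Z, SSZ)), mul(SSSZ, SZ)))))))
  step 10: S(S(S(S(S(add(mul(Z, SSZ), mul(SSSZ, SZ)))))))
  step 11: S(S(S(S(S(add(Z, mul(SSSZ, SZ)))))))
  step 12: S(S(S(S(S(mul(SSSZ, SZ))))))
  step 13: S(S(S(S(S(add(SZ, mul(SSZ, SZ)))))))
  step 14: S(S(S(S(S(S(add(Z, mul(SSZ, SZ))))))))
  step 15: S(S(S(S(S(S(mul(SSZ, SZ)))))))
  step 16: S(S(S(S(S(S(add(SZ, mul(SZ, SZ))))))))
  step 17: S(S(S(S(S(S(S(add(Z, mul(SZ, SZ)))))))))
  step 18: S(S(S(S(S(S(S(mul(SZ, SZ))))))))
  step 19: S(S(S(S(S(S(S(add(SZ, mul(Z, SZ)))))))))
  step 20: S(S(S(S(S(S(S(S(add(Z, mul(Z, SZ))))))))))
  step 21: S(S(S(S(S(S(S(S(mul(Z, SZ)))))))))
  step 22: S^8(Z)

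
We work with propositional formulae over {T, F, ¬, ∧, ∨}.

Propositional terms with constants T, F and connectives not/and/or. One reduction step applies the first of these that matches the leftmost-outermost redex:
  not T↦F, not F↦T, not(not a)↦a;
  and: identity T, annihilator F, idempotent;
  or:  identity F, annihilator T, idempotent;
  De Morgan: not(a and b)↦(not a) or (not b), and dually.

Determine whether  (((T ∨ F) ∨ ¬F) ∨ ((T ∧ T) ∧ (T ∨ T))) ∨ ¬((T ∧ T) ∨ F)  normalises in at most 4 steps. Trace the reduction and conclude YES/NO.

  start: (((T ∨ F) ∨ ¬F) ∨ ((T ∧ T) ∧ (T ∨ T))) ∨ ¬((T ∧ T) ∨ F)
  [1] ((T ∨ ¬F) ∨ ((T ∧ T) ∧ (T ∨ T))) ∨ ¬((T ∧ T) ∨ F)
  [2] (T ∨ ((T ∧ T) ∧ (T ∨ T))) ∨ ¬((T ∧ T) ∨ F)
  [3] T ∨ ¬((T ∧ T) ∨ F)
  [4] T

Answer: YES — reaches normal form T in 4 ≤ 4 steps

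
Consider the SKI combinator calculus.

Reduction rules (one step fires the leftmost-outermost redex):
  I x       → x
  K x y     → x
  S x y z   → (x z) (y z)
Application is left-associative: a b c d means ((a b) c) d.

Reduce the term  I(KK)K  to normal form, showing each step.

  start: I(KK)K
  step 1: KKK
  step 2: K

Answer: normal form = K  (in 2 steps)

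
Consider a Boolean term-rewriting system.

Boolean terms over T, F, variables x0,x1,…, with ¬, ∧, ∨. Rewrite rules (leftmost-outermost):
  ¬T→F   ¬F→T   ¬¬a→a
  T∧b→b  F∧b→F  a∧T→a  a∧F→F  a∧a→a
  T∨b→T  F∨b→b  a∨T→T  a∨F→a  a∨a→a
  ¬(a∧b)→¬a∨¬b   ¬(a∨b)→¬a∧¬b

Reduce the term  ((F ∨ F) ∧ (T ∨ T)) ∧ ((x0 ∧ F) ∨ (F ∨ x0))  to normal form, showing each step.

Answer: normal form = F  (in 3 steps)

Reduction:
  start: ((F ∨ F) ∧ (T ∨ T)) ∧ ((x0 ∧ F) ∨ (F ∨ x0))
  step 1: (F ∧ (T ∨ T)) ∧ ((x0 ∧ F) ∨ (F ∨ x0))
  step 2: F ∧ ((x0 ∧ F) ∨ (F ∨ x0))
  step 3: F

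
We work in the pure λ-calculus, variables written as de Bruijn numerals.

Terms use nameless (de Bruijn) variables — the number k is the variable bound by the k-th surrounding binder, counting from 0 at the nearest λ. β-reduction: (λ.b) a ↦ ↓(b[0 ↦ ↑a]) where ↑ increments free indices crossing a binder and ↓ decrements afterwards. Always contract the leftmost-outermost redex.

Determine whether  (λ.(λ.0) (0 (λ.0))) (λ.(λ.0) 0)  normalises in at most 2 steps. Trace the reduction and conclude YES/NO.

  start: (λ.(λ.0) (0 (λ.0))) (λ.(λ.0) 0)
  [1] (λ.0) ((λ.(λ.0) 0) (λ.0))
  [2] (λ.(λ.0) 0) (λ.0)

Answer: NO — after 2 steps the term is (λ.(λ.0) 0) (λ.0), not yet normal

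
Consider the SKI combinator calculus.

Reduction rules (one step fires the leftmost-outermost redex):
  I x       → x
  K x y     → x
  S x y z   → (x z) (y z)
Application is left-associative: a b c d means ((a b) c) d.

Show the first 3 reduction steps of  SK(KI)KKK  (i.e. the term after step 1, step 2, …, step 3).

  start: SK(KI)KKK
  [1] KK(KIK)KK
  [2] KKK
  [3] K

Answer: after 3 steps: K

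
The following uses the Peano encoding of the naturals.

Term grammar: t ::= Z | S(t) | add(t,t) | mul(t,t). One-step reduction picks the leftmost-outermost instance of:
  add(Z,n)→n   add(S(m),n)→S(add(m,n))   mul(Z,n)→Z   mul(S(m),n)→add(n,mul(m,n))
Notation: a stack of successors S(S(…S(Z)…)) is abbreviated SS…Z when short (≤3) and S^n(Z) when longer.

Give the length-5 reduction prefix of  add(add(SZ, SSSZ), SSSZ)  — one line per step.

  start: add(add(SZ, SSSZ), SSSZ)
  →1  add(S(add(Z, SSSZ)), SSSZ)
  →2  S(add(add(Z, SSSZ), SSSZ))
  →3  S(add(SSSZ, SSSZ))
  →4  S(S(add(SSZ, SSSZ)))
  →5  S(S(S(add(SZ, SSSZ))))

Answer: after 5 steps: S(S(S(add(SZ, SSSZ))))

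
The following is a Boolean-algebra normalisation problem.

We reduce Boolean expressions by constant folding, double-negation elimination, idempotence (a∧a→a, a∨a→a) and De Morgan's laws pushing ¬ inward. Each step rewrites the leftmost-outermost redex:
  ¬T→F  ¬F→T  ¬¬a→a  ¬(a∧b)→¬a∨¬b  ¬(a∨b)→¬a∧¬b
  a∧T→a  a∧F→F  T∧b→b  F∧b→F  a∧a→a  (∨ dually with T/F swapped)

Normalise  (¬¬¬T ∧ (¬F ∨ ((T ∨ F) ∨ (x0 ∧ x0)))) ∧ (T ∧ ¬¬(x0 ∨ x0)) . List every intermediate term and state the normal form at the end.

Answer: normal form = F  (in 4 steps)

Derivation:
  start: (¬¬¬T ∧ (¬F ∨ ((T ∨ F) ∨ (x0 ∧ x0)))) ∧ (T ∧ ¬¬(x0 ∨ x0))
  step 1: (¬T ∧ (¬F ∨ ((T ∨ F) ∨ (x0 ∧ x0)))) ∧ (T ∧ ¬¬(x0 ∨ x0))
  step 2: (F ∧ (¬F ∨ ((T ∨ F) ∨ (x0 ∧ x0)))) ∧ (T ∧ ¬¬(x0 ∨ x0))
  step 3: F ∧ (T ∧ ¬¬(x0 ∨ x0))
  step 4: F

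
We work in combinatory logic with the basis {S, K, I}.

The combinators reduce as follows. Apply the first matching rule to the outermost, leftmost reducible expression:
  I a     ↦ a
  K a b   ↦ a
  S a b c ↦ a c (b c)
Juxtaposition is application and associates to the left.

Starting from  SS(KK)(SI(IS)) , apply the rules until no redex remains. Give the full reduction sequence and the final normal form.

  start: SS(KK)(SI(IS))
  step 1: S(SI(IS))(KK(SI(IS)))
  step 2: S(SIS)(KK(SI(IS)))
  step 3: S(SIS)K

Answer: normal form = S(SIS)K  (in 3 steps)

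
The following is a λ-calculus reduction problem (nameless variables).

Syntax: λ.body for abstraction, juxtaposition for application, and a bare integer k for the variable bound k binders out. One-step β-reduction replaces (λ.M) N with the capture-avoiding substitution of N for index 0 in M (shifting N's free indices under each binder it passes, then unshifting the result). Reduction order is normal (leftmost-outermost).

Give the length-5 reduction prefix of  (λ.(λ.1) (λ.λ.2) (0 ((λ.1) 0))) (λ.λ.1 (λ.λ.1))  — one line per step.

  start: (λ.(λ.1) (λ.λ.2) (0 ((λ.1) 0))) (λ.λ.1 (λ.λ.1))
  [1] (λ.λ.λ.1 (λ.λ.1)) (λ.λ.λ.λ.1 (λ.λ.1)) ((λ.λ.1 (λ.λ.1)) ((λ.λ.λ.1 (λ.λ.1)) (λ.λ.1 (λ.λ.1))))
  [2] (λ.λ.1 (λ.λ.1)) ((λ.λ.1 (λ.λ.1)) ((λ.λ.λ.1 (λ.λ.1)) (λ.λ.1 (λ.λ.1))))
  [3] λ.(λ.λ.1 (λ.λ.1)) ((λ.λ.λ.1 (λ.λ.1)) (λ.λ.1 (λ.λ.1))) (λ.λ.1)
  [4] λ.(λ.(λ.λ.λ.1 (λ.λ.1)) (λ.λ.1 (λ.λ.1)) (λ.λ.1)) (λ.λ.1)
  [5] λ.(λ.λ.λ.1 (λ.λ.1)) (λ.λ.1 (λ.λ.1)) (λ.λ.1)

Answer: after 5 steps: λ.(λ.λ.λ.1 (λ.λ.1)) (λ.λ.1 (λ.λ.1)) (λ.λ.1)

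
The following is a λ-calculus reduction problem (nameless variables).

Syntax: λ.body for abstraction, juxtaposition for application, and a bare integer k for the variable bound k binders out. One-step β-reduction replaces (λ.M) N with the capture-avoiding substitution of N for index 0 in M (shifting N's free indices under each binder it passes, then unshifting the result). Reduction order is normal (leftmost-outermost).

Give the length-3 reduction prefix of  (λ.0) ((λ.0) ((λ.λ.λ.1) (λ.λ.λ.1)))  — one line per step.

Answer: after 3 steps: λ.λ.1

Working:
  start: (λ.0) ((λ.0) ((λ.λ.λ.1) (λ.λ.λ.1)))
  [1] (λ.0) ((λ.λ.λ.1) (λ.λ.λ.1))
  [2] (λ.λ.λ.1) (λ.λ.λ.1)
  [3] λ.λ.1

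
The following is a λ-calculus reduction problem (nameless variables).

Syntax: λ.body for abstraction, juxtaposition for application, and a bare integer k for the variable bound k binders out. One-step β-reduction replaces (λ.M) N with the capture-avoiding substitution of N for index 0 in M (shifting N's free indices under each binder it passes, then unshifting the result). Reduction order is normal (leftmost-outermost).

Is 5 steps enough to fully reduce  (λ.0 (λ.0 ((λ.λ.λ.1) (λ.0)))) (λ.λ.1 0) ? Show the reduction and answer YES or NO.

  start: (λ.0 (λ.0 ((λ.λ.λ.1) (λ.0)))) (λ.λ.1 0)
  step 1: (λ.λ.1 0) (λ.0 ((λ.λ.λ.1) (λ.0)))
  step 2: λ.(λ.0 ((λ.λ.λ.1) (λ.0))) 0
  step 3: λ.0 ((λ.λ.λ.1) (λ.0))
  step 4: λ.0 (λ.λ.1)

Answer: YES — reaches normal form λ.0 (λ.λ.1) in 4 ≤ 5 steps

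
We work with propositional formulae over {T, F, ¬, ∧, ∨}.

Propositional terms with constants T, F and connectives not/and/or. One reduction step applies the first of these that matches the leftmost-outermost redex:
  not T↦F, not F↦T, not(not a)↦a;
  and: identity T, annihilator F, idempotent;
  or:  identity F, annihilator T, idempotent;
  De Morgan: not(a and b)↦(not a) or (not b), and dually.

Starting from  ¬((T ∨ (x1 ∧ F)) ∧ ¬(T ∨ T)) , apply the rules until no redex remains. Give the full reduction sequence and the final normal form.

  start: ¬((T ∨ (x1 ∧ F)) ∧ ¬(T ∨ T))
  [1] ¬(T ∨ (x1 ∧ F)) ∨ ¬¬(T ∨ T)
  [2] (¬T ∧ ¬(x1 ∧ F)) ∨ ¬¬(T ∨ T)
  [3] (F ∧ ¬(x1 ∧ F)) ∨ ¬¬(T ∨ T)
  [4] F ∨ ¬¬(T ∨ T)
  [5] ¬¬(T ∨ T)
  [6] T ∨ T
  [7] T

Answer: normal form = T  (in 7 steps)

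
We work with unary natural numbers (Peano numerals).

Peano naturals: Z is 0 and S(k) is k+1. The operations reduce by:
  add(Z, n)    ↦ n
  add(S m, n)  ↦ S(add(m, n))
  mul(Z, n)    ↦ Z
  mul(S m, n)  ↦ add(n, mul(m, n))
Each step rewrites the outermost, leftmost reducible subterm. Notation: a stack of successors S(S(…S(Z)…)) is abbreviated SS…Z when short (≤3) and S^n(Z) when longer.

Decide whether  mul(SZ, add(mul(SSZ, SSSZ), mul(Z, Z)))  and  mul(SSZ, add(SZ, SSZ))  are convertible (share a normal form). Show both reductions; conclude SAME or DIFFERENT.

Term A:
  start: mul(SZ, add(mul(SSZ, SSSZ), mul(Z, Z)))
  [1] add(add(mul(SSZ, SSSZ), mul(Z, Z)), mul(Z, add(mul(SSZ, SSSZ), mul(Z, Z))))
  [2] add(add(add(SSSZ, mul(SZ, SSSZ)), mul(Z, Z)), mul(Z, add(mul(SSZ, SSSZ), mul(Z, Z))))
  [3] add(add(S(add(SSZ, mul(SZ, SSSZ))), mul(Z, Z)), mul(Z, add(mul(SSZ, SSSZ), mul(Z, Z))))
  [4] add(S(add(add(SSZ, mul(SZ, SSSZ)), mul(Z, Z))), mul(Z, add(mul(SSZ, SSSZ), mul(Z, Z))))
  [5] S(add(add(add(SSZ, mul(SZ, SSSZ)), mul(Z, Z)), mul(Z, add(mul(SSZ, SSSZ), mul(Z, Z)))))
  [6] S(add(add(S(add(SZ, mul(SZ, SSSZ))), mul(Z, Z)), mul(Z, add(mul(SSZ, SSSZ), mul(Z, Z)))))
  [7] S(add(S(add(add(SZ, mul(SZ, SSSZ)), mul(Z, Z))), mul(Z, add(mul(SSZ, SSSZ), mul(Z, Z)))))
  [8] S(S(add(add(add(SZ, mul(SZ, SSSZ)), mul(Z, Z)), mul(Z, add(mul(SSZ, SSSZ), mul(Z, Z))))))
  [9] S(S(add(add(S(add(Z, mul(SZ, SSSZ))), mul(Z, Z)), mul(Z, add(mul(SSZ, SSSZ), mul(Z, Z))))))
  [10] S(S(add(S(add(add(Z, mul(SZ, SSSZ)), mul(Z, Z))), mul(Z, add(mul(SSZ, SSSZ), mul(Z, Z))))))
  [11] S(S(S(add(add(add(Z, mul(SZ, SSSZ)), mul(Z, Z)), mul(Z, add(mul(SSZ, SSSZ), mul(Z, Z)))))))
  [12] S(S(S(add(add(mul(SZ, SSSZ), mul(Z, Z)), mul(Z, add(mul(SSZ, SSSZ), mul(Z, Z)))))))
  [13] S(S(S(add(add(add(SSSZ, mul(Z, SSSZ)), mul(Z, Z)), mul(Z, add(mul(SSZ, SSSZ), mul(Z, Z)))))))
  [14] S(S(S(add(add(S(add(SSZ, mul(Z, SSSZ))), mul(Z, Z)), mul(Z, add(mul(SSZ, SSSZ), mul(Z, Z)))))))
  [15] S(S(S(add(S(add(add(SSZ, mul(Z, SSSZ)), mul(Z, Z))), mul(Z, add(mul(SSZ, SSSZ), mul(Z, Z)))))))
  [16] S(S(S(S(add(add(add(SSZ, mul(Z, SSSZ)), mul(Z, Z)), mul(Z, add(mul(SSZ, SSSZ), mul(Z, Z))))))))
  [17] S(S(S(S(add(add(S(add(SZ, mul(Z, SSSZ))), mul(Z, Z)), mul(Z, add(mul(SSZ, SSSZ), mul(Z, Z))))))))
  [18] S(S(S(S(add(S(add(add(SZ, mul(Z, SSSZ)), mul(Z, Z))), mul(Z, add(mul(SSZ, SSSZ), mul(Z, Z))))))))
  [19] S(S(S(S(S(add(add(add(SZ, mul(Z, SSSZ)), mul(Z, Z)), mul(Z, add(mul(SSZ, SSSZ), mul(Z, Z)))))))))
  [20] S(S(S(S(S(add(add(S(add(Z, mul(Z, SSSZ))), mul(Z, Z)), mul(Z, add(mul(SSZ, SSSZ), mul(Z, Z)))))))))
  [21] S(S(S(S(S(add(S(add(add(Z, mul(Z, SSSZ)), mul(Z, Z))), mul(Z, add(mul(SSZ, SSSZ), mul(Z, Z)))))))))
  [22] S(S(S(S(S(S(add(add(add(Z, mul(Z, SSSZ)), mul(Z, Z)), mul(Z, add(mul(SSZ, SSSZ), mul(Z, Z))))))))))
  [23] S(S(S(S(S(S(add(add(mul(Z, SSSZ), mul(Z, Z)), mul(Z, add(mul(SSZ, SSSZ), mul(Z, Z))))))))))
  [24] S(S(S(S(S(S(add(add(Z, mul(Z, Z)), mul(Z, add(mul(SSZ, SSSZ), mul(Z, Z))))))))))
  [25] S(S(S(S(S(S(add(mul(Z, Z), mul(Z, add(mul(SSZ, SSSZ), mul(Z, Z))))))))))
  [26] S(S(S(S(S(S(add(Z, mul(Z, add(mul(SSZ, SSSZ), mul(Z, Z))))))))))
  [27] S(S(S(S(S(S(mul(Z, add(mul(SSZ, SSSZ), mul(Z, Z)))))))))
  [28] S^6(Z)

Term B:
  start: mul(SSZ, add(SZ, SSZ))
  [1] add(add(SZ, SSZ), mul(SZ, add(SZ, SSZ)))
  [2] add(S(add(Z, SSZ)), mul(SZ, add(SZ, SSZ)))
  [3] S(add(add(Z, SSZ), mul(SZ, add(SZ, SSZ))))
  [4] S(add(SSZ, mul(SZ, add(SZ, SSZ))))
  [5] S(S(add(SZ, mul(SZ, add(SZ, SSZ)))))
  [6] S(S(S(add(Z, mul(SZ, add(SZ, SSZ))))))
  [7] S(S(S(mul(SZ, add(SZ, SSZ)))))
  [8] S(S(S(add(add(SZ, SSZ), mul(Z, add(SZ, SSZ))))))
  [9] S(S(S(add(S(add(Z, SSZ)), mul(Z, add(SZ, SSZ))))))
  [10] S(S(S(S(add(add(Z, SSZ), mul(Z, add(SZ, SSZ)))))))
  [11] S(S(S(S(add(SSZ, mul(Z, add(SZ, SSZ)))))))
  [12] S(S(S(S(S(add(SZ, mul(Z, add(SZ, SSZ))))))))
  [13] S(S(S(S(S(S(add(Z, mul(Z, add(SZ, SSZ)))))))))
  [14] S(S(S(S(S(S(mul(Z, add(SZ, SSZ))))))))
  [15] S^6(Z)

Answer: SAME — A ⇓ S^6(Z), B ⇓ S^6(Z)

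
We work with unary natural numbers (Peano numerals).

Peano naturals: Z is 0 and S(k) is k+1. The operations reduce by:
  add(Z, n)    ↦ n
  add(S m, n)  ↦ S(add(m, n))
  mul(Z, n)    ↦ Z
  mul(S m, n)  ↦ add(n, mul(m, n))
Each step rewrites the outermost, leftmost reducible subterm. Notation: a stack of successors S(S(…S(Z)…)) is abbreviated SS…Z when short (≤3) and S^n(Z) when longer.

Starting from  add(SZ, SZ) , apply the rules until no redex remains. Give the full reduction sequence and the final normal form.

  start: add(SZ, SZ)
  →1  S(add(Z, SZ))
  →2  SSZ

Answer: normal form = SSZ  (in 2 steps)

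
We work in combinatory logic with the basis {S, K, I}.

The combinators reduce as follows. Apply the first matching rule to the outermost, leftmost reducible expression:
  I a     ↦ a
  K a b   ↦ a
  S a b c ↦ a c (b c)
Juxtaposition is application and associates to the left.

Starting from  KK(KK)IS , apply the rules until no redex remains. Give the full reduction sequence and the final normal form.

  start: KK(KK)IS
  step 1: KIS
  step 2: I

Answer: normal form = I  (in 2 steps)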